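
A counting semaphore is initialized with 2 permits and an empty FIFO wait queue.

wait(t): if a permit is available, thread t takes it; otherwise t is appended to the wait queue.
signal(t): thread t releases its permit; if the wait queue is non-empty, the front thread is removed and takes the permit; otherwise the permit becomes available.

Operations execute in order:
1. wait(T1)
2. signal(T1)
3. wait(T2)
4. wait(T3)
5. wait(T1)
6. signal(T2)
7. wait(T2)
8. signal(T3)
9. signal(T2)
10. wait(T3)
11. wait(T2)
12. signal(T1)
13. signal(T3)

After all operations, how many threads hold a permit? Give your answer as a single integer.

Step 1: wait(T1) -> count=1 queue=[] holders={T1}
Step 2: signal(T1) -> count=2 queue=[] holders={none}
Step 3: wait(T2) -> count=1 queue=[] holders={T2}
Step 4: wait(T3) -> count=0 queue=[] holders={T2,T3}
Step 5: wait(T1) -> count=0 queue=[T1] holders={T2,T3}
Step 6: signal(T2) -> count=0 queue=[] holders={T1,T3}
Step 7: wait(T2) -> count=0 queue=[T2] holders={T1,T3}
Step 8: signal(T3) -> count=0 queue=[] holders={T1,T2}
Step 9: signal(T2) -> count=1 queue=[] holders={T1}
Step 10: wait(T3) -> count=0 queue=[] holders={T1,T3}
Step 11: wait(T2) -> count=0 queue=[T2] holders={T1,T3}
Step 12: signal(T1) -> count=0 queue=[] holders={T2,T3}
Step 13: signal(T3) -> count=1 queue=[] holders={T2}
Final holders: {T2} -> 1 thread(s)

Answer: 1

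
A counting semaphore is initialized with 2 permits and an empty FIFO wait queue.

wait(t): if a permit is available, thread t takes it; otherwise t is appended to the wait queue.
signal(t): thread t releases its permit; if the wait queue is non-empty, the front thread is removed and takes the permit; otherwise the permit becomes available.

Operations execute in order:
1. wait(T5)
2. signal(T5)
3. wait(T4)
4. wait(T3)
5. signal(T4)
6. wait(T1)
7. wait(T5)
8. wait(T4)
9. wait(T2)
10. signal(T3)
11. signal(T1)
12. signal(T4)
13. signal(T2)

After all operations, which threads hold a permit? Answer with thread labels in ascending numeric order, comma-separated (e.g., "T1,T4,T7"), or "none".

Answer: T5

Derivation:
Step 1: wait(T5) -> count=1 queue=[] holders={T5}
Step 2: signal(T5) -> count=2 queue=[] holders={none}
Step 3: wait(T4) -> count=1 queue=[] holders={T4}
Step 4: wait(T3) -> count=0 queue=[] holders={T3,T4}
Step 5: signal(T4) -> count=1 queue=[] holders={T3}
Step 6: wait(T1) -> count=0 queue=[] holders={T1,T3}
Step 7: wait(T5) -> count=0 queue=[T5] holders={T1,T3}
Step 8: wait(T4) -> count=0 queue=[T5,T4] holders={T1,T3}
Step 9: wait(T2) -> count=0 queue=[T5,T4,T2] holders={T1,T3}
Step 10: signal(T3) -> count=0 queue=[T4,T2] holders={T1,T5}
Step 11: signal(T1) -> count=0 queue=[T2] holders={T4,T5}
Step 12: signal(T4) -> count=0 queue=[] holders={T2,T5}
Step 13: signal(T2) -> count=1 queue=[] holders={T5}
Final holders: T5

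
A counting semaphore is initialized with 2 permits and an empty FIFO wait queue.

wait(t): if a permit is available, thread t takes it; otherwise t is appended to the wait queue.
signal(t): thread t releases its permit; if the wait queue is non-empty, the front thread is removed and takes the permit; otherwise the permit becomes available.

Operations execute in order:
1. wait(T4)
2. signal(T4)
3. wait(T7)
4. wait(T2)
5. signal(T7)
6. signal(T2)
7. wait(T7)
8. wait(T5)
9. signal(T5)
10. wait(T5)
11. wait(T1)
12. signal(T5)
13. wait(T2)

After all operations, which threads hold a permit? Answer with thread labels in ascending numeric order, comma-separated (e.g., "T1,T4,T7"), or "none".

Answer: T1,T7

Derivation:
Step 1: wait(T4) -> count=1 queue=[] holders={T4}
Step 2: signal(T4) -> count=2 queue=[] holders={none}
Step 3: wait(T7) -> count=1 queue=[] holders={T7}
Step 4: wait(T2) -> count=0 queue=[] holders={T2,T7}
Step 5: signal(T7) -> count=1 queue=[] holders={T2}
Step 6: signal(T2) -> count=2 queue=[] holders={none}
Step 7: wait(T7) -> count=1 queue=[] holders={T7}
Step 8: wait(T5) -> count=0 queue=[] holders={T5,T7}
Step 9: signal(T5) -> count=1 queue=[] holders={T7}
Step 10: wait(T5) -> count=0 queue=[] holders={T5,T7}
Step 11: wait(T1) -> count=0 queue=[T1] holders={T5,T7}
Step 12: signal(T5) -> count=0 queue=[] holders={T1,T7}
Step 13: wait(T2) -> count=0 queue=[T2] holders={T1,T7}
Final holders: T1,T7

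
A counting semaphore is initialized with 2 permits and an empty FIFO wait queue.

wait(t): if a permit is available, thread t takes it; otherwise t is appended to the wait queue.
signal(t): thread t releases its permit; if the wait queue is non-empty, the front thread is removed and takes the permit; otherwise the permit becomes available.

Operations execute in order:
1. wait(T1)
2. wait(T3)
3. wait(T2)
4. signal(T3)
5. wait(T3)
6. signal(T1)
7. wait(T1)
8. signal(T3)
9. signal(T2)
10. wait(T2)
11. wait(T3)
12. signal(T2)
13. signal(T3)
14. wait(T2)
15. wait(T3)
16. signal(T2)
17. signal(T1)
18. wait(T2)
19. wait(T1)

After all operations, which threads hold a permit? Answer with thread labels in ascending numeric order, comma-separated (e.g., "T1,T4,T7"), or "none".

Answer: T2,T3

Derivation:
Step 1: wait(T1) -> count=1 queue=[] holders={T1}
Step 2: wait(T3) -> count=0 queue=[] holders={T1,T3}
Step 3: wait(T2) -> count=0 queue=[T2] holders={T1,T3}
Step 4: signal(T3) -> count=0 queue=[] holders={T1,T2}
Step 5: wait(T3) -> count=0 queue=[T3] holders={T1,T2}
Step 6: signal(T1) -> count=0 queue=[] holders={T2,T3}
Step 7: wait(T1) -> count=0 queue=[T1] holders={T2,T3}
Step 8: signal(T3) -> count=0 queue=[] holders={T1,T2}
Step 9: signal(T2) -> count=1 queue=[] holders={T1}
Step 10: wait(T2) -> count=0 queue=[] holders={T1,T2}
Step 11: wait(T3) -> count=0 queue=[T3] holders={T1,T2}
Step 12: signal(T2) -> count=0 queue=[] holders={T1,T3}
Step 13: signal(T3) -> count=1 queue=[] holders={T1}
Step 14: wait(T2) -> count=0 queue=[] holders={T1,T2}
Step 15: wait(T3) -> count=0 queue=[T3] holders={T1,T2}
Step 16: signal(T2) -> count=0 queue=[] holders={T1,T3}
Step 17: signal(T1) -> count=1 queue=[] holders={T3}
Step 18: wait(T2) -> count=0 queue=[] holders={T2,T3}
Step 19: wait(T1) -> count=0 queue=[T1] holders={T2,T3}
Final holders: T2,T3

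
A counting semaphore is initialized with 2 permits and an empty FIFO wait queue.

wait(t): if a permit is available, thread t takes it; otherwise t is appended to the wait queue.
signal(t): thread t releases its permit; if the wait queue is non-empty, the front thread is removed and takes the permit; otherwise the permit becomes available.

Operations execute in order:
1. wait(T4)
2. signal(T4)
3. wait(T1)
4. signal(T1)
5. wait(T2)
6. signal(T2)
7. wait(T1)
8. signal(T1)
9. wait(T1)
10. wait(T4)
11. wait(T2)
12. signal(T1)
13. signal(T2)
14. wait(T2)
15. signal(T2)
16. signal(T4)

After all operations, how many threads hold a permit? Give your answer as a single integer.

Step 1: wait(T4) -> count=1 queue=[] holders={T4}
Step 2: signal(T4) -> count=2 queue=[] holders={none}
Step 3: wait(T1) -> count=1 queue=[] holders={T1}
Step 4: signal(T1) -> count=2 queue=[] holders={none}
Step 5: wait(T2) -> count=1 queue=[] holders={T2}
Step 6: signal(T2) -> count=2 queue=[] holders={none}
Step 7: wait(T1) -> count=1 queue=[] holders={T1}
Step 8: signal(T1) -> count=2 queue=[] holders={none}
Step 9: wait(T1) -> count=1 queue=[] holders={T1}
Step 10: wait(T4) -> count=0 queue=[] holders={T1,T4}
Step 11: wait(T2) -> count=0 queue=[T2] holders={T1,T4}
Step 12: signal(T1) -> count=0 queue=[] holders={T2,T4}
Step 13: signal(T2) -> count=1 queue=[] holders={T4}
Step 14: wait(T2) -> count=0 queue=[] holders={T2,T4}
Step 15: signal(T2) -> count=1 queue=[] holders={T4}
Step 16: signal(T4) -> count=2 queue=[] holders={none}
Final holders: {none} -> 0 thread(s)

Answer: 0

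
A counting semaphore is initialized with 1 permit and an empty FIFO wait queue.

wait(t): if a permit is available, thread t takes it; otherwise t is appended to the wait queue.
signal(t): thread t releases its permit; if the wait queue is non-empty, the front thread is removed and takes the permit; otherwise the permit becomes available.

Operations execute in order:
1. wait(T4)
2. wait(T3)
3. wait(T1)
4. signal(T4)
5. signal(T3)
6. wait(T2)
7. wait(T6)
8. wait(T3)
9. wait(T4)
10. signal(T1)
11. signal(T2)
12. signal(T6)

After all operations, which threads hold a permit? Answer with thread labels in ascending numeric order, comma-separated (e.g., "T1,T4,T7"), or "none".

Answer: T3

Derivation:
Step 1: wait(T4) -> count=0 queue=[] holders={T4}
Step 2: wait(T3) -> count=0 queue=[T3] holders={T4}
Step 3: wait(T1) -> count=0 queue=[T3,T1] holders={T4}
Step 4: signal(T4) -> count=0 queue=[T1] holders={T3}
Step 5: signal(T3) -> count=0 queue=[] holders={T1}
Step 6: wait(T2) -> count=0 queue=[T2] holders={T1}
Step 7: wait(T6) -> count=0 queue=[T2,T6] holders={T1}
Step 8: wait(T3) -> count=0 queue=[T2,T6,T3] holders={T1}
Step 9: wait(T4) -> count=0 queue=[T2,T6,T3,T4] holders={T1}
Step 10: signal(T1) -> count=0 queue=[T6,T3,T4] holders={T2}
Step 11: signal(T2) -> count=0 queue=[T3,T4] holders={T6}
Step 12: signal(T6) -> count=0 queue=[T4] holders={T3}
Final holders: T3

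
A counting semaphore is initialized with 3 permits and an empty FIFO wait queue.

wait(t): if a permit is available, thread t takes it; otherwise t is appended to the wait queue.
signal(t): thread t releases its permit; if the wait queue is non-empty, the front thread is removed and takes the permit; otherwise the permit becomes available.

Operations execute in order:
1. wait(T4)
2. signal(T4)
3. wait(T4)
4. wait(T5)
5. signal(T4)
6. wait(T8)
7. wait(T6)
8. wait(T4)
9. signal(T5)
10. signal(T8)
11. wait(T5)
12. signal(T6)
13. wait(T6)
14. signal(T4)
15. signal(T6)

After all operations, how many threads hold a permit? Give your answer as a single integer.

Answer: 1

Derivation:
Step 1: wait(T4) -> count=2 queue=[] holders={T4}
Step 2: signal(T4) -> count=3 queue=[] holders={none}
Step 3: wait(T4) -> count=2 queue=[] holders={T4}
Step 4: wait(T5) -> count=1 queue=[] holders={T4,T5}
Step 5: signal(T4) -> count=2 queue=[] holders={T5}
Step 6: wait(T8) -> count=1 queue=[] holders={T5,T8}
Step 7: wait(T6) -> count=0 queue=[] holders={T5,T6,T8}
Step 8: wait(T4) -> count=0 queue=[T4] holders={T5,T6,T8}
Step 9: signal(T5) -> count=0 queue=[] holders={T4,T6,T8}
Step 10: signal(T8) -> count=1 queue=[] holders={T4,T6}
Step 11: wait(T5) -> count=0 queue=[] holders={T4,T5,T6}
Step 12: signal(T6) -> count=1 queue=[] holders={T4,T5}
Step 13: wait(T6) -> count=0 queue=[] holders={T4,T5,T6}
Step 14: signal(T4) -> count=1 queue=[] holders={T5,T6}
Step 15: signal(T6) -> count=2 queue=[] holders={T5}
Final holders: {T5} -> 1 thread(s)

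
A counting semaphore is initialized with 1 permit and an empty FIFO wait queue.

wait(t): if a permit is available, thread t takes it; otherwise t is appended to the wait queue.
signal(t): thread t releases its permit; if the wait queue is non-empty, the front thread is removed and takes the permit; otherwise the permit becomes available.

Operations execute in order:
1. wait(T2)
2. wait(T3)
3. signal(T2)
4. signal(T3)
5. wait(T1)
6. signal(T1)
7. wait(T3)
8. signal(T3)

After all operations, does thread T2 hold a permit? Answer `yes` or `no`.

Answer: no

Derivation:
Step 1: wait(T2) -> count=0 queue=[] holders={T2}
Step 2: wait(T3) -> count=0 queue=[T3] holders={T2}
Step 3: signal(T2) -> count=0 queue=[] holders={T3}
Step 4: signal(T3) -> count=1 queue=[] holders={none}
Step 5: wait(T1) -> count=0 queue=[] holders={T1}
Step 6: signal(T1) -> count=1 queue=[] holders={none}
Step 7: wait(T3) -> count=0 queue=[] holders={T3}
Step 8: signal(T3) -> count=1 queue=[] holders={none}
Final holders: {none} -> T2 not in holders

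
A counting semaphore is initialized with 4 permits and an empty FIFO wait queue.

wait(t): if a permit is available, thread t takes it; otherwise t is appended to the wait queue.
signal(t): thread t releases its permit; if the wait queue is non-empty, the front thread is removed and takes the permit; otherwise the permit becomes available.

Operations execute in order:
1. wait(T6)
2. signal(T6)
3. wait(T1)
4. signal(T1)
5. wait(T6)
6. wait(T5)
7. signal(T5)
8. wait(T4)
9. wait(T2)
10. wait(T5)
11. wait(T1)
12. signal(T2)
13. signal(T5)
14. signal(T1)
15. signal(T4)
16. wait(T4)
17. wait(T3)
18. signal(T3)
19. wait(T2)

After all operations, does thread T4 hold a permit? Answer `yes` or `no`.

Answer: yes

Derivation:
Step 1: wait(T6) -> count=3 queue=[] holders={T6}
Step 2: signal(T6) -> count=4 queue=[] holders={none}
Step 3: wait(T1) -> count=3 queue=[] holders={T1}
Step 4: signal(T1) -> count=4 queue=[] holders={none}
Step 5: wait(T6) -> count=3 queue=[] holders={T6}
Step 6: wait(T5) -> count=2 queue=[] holders={T5,T6}
Step 7: signal(T5) -> count=3 queue=[] holders={T6}
Step 8: wait(T4) -> count=2 queue=[] holders={T4,T6}
Step 9: wait(T2) -> count=1 queue=[] holders={T2,T4,T6}
Step 10: wait(T5) -> count=0 queue=[] holders={T2,T4,T5,T6}
Step 11: wait(T1) -> count=0 queue=[T1] holders={T2,T4,T5,T6}
Step 12: signal(T2) -> count=0 queue=[] holders={T1,T4,T5,T6}
Step 13: signal(T5) -> count=1 queue=[] holders={T1,T4,T6}
Step 14: signal(T1) -> count=2 queue=[] holders={T4,T6}
Step 15: signal(T4) -> count=3 queue=[] holders={T6}
Step 16: wait(T4) -> count=2 queue=[] holders={T4,T6}
Step 17: wait(T3) -> count=1 queue=[] holders={T3,T4,T6}
Step 18: signal(T3) -> count=2 queue=[] holders={T4,T6}
Step 19: wait(T2) -> count=1 queue=[] holders={T2,T4,T6}
Final holders: {T2,T4,T6} -> T4 in holders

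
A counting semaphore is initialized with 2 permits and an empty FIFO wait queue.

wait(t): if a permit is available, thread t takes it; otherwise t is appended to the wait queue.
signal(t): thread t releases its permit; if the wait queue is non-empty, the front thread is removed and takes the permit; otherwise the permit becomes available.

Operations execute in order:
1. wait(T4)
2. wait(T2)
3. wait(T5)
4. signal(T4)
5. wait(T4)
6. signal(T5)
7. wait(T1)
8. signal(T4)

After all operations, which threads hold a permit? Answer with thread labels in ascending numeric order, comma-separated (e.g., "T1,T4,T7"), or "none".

Answer: T1,T2

Derivation:
Step 1: wait(T4) -> count=1 queue=[] holders={T4}
Step 2: wait(T2) -> count=0 queue=[] holders={T2,T4}
Step 3: wait(T5) -> count=0 queue=[T5] holders={T2,T4}
Step 4: signal(T4) -> count=0 queue=[] holders={T2,T5}
Step 5: wait(T4) -> count=0 queue=[T4] holders={T2,T5}
Step 6: signal(T5) -> count=0 queue=[] holders={T2,T4}
Step 7: wait(T1) -> count=0 queue=[T1] holders={T2,T4}
Step 8: signal(T4) -> count=0 queue=[] holders={T1,T2}
Final holders: T1,T2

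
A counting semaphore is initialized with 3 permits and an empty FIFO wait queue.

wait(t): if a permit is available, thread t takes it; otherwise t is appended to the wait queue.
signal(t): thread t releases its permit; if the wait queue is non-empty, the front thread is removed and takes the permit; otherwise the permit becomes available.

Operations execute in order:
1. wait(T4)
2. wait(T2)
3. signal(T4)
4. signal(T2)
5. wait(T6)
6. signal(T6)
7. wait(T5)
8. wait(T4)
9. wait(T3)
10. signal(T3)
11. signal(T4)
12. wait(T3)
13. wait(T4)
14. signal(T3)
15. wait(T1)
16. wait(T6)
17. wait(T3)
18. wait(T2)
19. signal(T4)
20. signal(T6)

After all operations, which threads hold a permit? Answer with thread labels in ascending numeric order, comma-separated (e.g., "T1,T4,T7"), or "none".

Step 1: wait(T4) -> count=2 queue=[] holders={T4}
Step 2: wait(T2) -> count=1 queue=[] holders={T2,T4}
Step 3: signal(T4) -> count=2 queue=[] holders={T2}
Step 4: signal(T2) -> count=3 queue=[] holders={none}
Step 5: wait(T6) -> count=2 queue=[] holders={T6}
Step 6: signal(T6) -> count=3 queue=[] holders={none}
Step 7: wait(T5) -> count=2 queue=[] holders={T5}
Step 8: wait(T4) -> count=1 queue=[] holders={T4,T5}
Step 9: wait(T3) -> count=0 queue=[] holders={T3,T4,T5}
Step 10: signal(T3) -> count=1 queue=[] holders={T4,T5}
Step 11: signal(T4) -> count=2 queue=[] holders={T5}
Step 12: wait(T3) -> count=1 queue=[] holders={T3,T5}
Step 13: wait(T4) -> count=0 queue=[] holders={T3,T4,T5}
Step 14: signal(T3) -> count=1 queue=[] holders={T4,T5}
Step 15: wait(T1) -> count=0 queue=[] holders={T1,T4,T5}
Step 16: wait(T6) -> count=0 queue=[T6] holders={T1,T4,T5}
Step 17: wait(T3) -> count=0 queue=[T6,T3] holders={T1,T4,T5}
Step 18: wait(T2) -> count=0 queue=[T6,T3,T2] holders={T1,T4,T5}
Step 19: signal(T4) -> count=0 queue=[T3,T2] holders={T1,T5,T6}
Step 20: signal(T6) -> count=0 queue=[T2] holders={T1,T3,T5}
Final holders: T1,T3,T5

Answer: T1,T3,T5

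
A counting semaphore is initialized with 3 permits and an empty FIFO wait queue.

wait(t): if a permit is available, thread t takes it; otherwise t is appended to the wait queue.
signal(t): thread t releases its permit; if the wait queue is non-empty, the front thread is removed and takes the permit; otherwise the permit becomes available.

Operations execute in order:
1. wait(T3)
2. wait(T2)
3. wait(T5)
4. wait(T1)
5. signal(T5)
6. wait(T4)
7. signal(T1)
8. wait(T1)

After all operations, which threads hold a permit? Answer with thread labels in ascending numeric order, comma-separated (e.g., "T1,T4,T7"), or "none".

Answer: T2,T3,T4

Derivation:
Step 1: wait(T3) -> count=2 queue=[] holders={T3}
Step 2: wait(T2) -> count=1 queue=[] holders={T2,T3}
Step 3: wait(T5) -> count=0 queue=[] holders={T2,T3,T5}
Step 4: wait(T1) -> count=0 queue=[T1] holders={T2,T3,T5}
Step 5: signal(T5) -> count=0 queue=[] holders={T1,T2,T3}
Step 6: wait(T4) -> count=0 queue=[T4] holders={T1,T2,T3}
Step 7: signal(T1) -> count=0 queue=[] holders={T2,T3,T4}
Step 8: wait(T1) -> count=0 queue=[T1] holders={T2,T3,T4}
Final holders: T2,T3,T4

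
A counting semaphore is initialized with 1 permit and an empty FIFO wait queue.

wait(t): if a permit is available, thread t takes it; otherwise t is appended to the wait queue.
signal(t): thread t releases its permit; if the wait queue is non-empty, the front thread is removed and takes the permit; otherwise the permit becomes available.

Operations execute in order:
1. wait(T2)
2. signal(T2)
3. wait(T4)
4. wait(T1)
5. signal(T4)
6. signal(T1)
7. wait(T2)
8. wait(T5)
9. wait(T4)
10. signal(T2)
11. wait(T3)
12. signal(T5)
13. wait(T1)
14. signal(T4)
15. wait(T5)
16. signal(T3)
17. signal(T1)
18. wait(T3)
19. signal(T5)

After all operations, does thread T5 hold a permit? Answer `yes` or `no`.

Step 1: wait(T2) -> count=0 queue=[] holders={T2}
Step 2: signal(T2) -> count=1 queue=[] holders={none}
Step 3: wait(T4) -> count=0 queue=[] holders={T4}
Step 4: wait(T1) -> count=0 queue=[T1] holders={T4}
Step 5: signal(T4) -> count=0 queue=[] holders={T1}
Step 6: signal(T1) -> count=1 queue=[] holders={none}
Step 7: wait(T2) -> count=0 queue=[] holders={T2}
Step 8: wait(T5) -> count=0 queue=[T5] holders={T2}
Step 9: wait(T4) -> count=0 queue=[T5,T4] holders={T2}
Step 10: signal(T2) -> count=0 queue=[T4] holders={T5}
Step 11: wait(T3) -> count=0 queue=[T4,T3] holders={T5}
Step 12: signal(T5) -> count=0 queue=[T3] holders={T4}
Step 13: wait(T1) -> count=0 queue=[T3,T1] holders={T4}
Step 14: signal(T4) -> count=0 queue=[T1] holders={T3}
Step 15: wait(T5) -> count=0 queue=[T1,T5] holders={T3}
Step 16: signal(T3) -> count=0 queue=[T5] holders={T1}
Step 17: signal(T1) -> count=0 queue=[] holders={T5}
Step 18: wait(T3) -> count=0 queue=[T3] holders={T5}
Step 19: signal(T5) -> count=0 queue=[] holders={T3}
Final holders: {T3} -> T5 not in holders

Answer: no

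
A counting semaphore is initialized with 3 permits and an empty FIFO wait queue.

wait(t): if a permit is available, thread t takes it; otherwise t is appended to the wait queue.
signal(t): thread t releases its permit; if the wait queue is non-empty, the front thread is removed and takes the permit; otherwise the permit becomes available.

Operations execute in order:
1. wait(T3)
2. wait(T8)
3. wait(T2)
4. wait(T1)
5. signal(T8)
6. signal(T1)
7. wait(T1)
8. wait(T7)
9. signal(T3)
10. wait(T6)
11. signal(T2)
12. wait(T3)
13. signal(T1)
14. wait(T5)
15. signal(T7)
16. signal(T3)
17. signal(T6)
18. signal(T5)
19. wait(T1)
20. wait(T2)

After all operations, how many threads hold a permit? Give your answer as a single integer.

Step 1: wait(T3) -> count=2 queue=[] holders={T3}
Step 2: wait(T8) -> count=1 queue=[] holders={T3,T8}
Step 3: wait(T2) -> count=0 queue=[] holders={T2,T3,T8}
Step 4: wait(T1) -> count=0 queue=[T1] holders={T2,T3,T8}
Step 5: signal(T8) -> count=0 queue=[] holders={T1,T2,T3}
Step 6: signal(T1) -> count=1 queue=[] holders={T2,T3}
Step 7: wait(T1) -> count=0 queue=[] holders={T1,T2,T3}
Step 8: wait(T7) -> count=0 queue=[T7] holders={T1,T2,T3}
Step 9: signal(T3) -> count=0 queue=[] holders={T1,T2,T7}
Step 10: wait(T6) -> count=0 queue=[T6] holders={T1,T2,T7}
Step 11: signal(T2) -> count=0 queue=[] holders={T1,T6,T7}
Step 12: wait(T3) -> count=0 queue=[T3] holders={T1,T6,T7}
Step 13: signal(T1) -> count=0 queue=[] holders={T3,T6,T7}
Step 14: wait(T5) -> count=0 queue=[T5] holders={T3,T6,T7}
Step 15: signal(T7) -> count=0 queue=[] holders={T3,T5,T6}
Step 16: signal(T3) -> count=1 queue=[] holders={T5,T6}
Step 17: signal(T6) -> count=2 queue=[] holders={T5}
Step 18: signal(T5) -> count=3 queue=[] holders={none}
Step 19: wait(T1) -> count=2 queue=[] holders={T1}
Step 20: wait(T2) -> count=1 queue=[] holders={T1,T2}
Final holders: {T1,T2} -> 2 thread(s)

Answer: 2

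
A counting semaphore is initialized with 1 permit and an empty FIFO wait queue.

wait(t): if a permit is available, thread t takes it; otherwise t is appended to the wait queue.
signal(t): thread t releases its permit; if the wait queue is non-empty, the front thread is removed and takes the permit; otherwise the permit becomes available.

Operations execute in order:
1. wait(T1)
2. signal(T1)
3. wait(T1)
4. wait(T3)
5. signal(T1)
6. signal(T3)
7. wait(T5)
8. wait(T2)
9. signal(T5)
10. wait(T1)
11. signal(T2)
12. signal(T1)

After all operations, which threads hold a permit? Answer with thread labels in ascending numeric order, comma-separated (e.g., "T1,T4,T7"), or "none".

Step 1: wait(T1) -> count=0 queue=[] holders={T1}
Step 2: signal(T1) -> count=1 queue=[] holders={none}
Step 3: wait(T1) -> count=0 queue=[] holders={T1}
Step 4: wait(T3) -> count=0 queue=[T3] holders={T1}
Step 5: signal(T1) -> count=0 queue=[] holders={T3}
Step 6: signal(T3) -> count=1 queue=[] holders={none}
Step 7: wait(T5) -> count=0 queue=[] holders={T5}
Step 8: wait(T2) -> count=0 queue=[T2] holders={T5}
Step 9: signal(T5) -> count=0 queue=[] holders={T2}
Step 10: wait(T1) -> count=0 queue=[T1] holders={T2}
Step 11: signal(T2) -> count=0 queue=[] holders={T1}
Step 12: signal(T1) -> count=1 queue=[] holders={none}
Final holders: none

Answer: none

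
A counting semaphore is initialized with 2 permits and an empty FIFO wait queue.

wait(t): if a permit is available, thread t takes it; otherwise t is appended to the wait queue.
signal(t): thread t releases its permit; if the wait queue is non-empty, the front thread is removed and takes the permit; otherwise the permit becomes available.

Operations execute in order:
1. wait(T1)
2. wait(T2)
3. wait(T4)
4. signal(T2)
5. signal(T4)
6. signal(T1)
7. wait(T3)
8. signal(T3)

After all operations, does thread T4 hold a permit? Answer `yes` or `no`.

Answer: no

Derivation:
Step 1: wait(T1) -> count=1 queue=[] holders={T1}
Step 2: wait(T2) -> count=0 queue=[] holders={T1,T2}
Step 3: wait(T4) -> count=0 queue=[T4] holders={T1,T2}
Step 4: signal(T2) -> count=0 queue=[] holders={T1,T4}
Step 5: signal(T4) -> count=1 queue=[] holders={T1}
Step 6: signal(T1) -> count=2 queue=[] holders={none}
Step 7: wait(T3) -> count=1 queue=[] holders={T3}
Step 8: signal(T3) -> count=2 queue=[] holders={none}
Final holders: {none} -> T4 not in holders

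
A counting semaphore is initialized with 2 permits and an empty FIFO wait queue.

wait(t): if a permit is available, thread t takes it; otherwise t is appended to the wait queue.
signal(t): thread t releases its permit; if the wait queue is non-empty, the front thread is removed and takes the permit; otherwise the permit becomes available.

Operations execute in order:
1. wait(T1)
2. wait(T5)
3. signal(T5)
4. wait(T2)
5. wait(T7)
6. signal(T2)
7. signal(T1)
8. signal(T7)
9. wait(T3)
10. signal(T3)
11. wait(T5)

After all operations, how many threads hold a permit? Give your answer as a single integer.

Answer: 1

Derivation:
Step 1: wait(T1) -> count=1 queue=[] holders={T1}
Step 2: wait(T5) -> count=0 queue=[] holders={T1,T5}
Step 3: signal(T5) -> count=1 queue=[] holders={T1}
Step 4: wait(T2) -> count=0 queue=[] holders={T1,T2}
Step 5: wait(T7) -> count=0 queue=[T7] holders={T1,T2}
Step 6: signal(T2) -> count=0 queue=[] holders={T1,T7}
Step 7: signal(T1) -> count=1 queue=[] holders={T7}
Step 8: signal(T7) -> count=2 queue=[] holders={none}
Step 9: wait(T3) -> count=1 queue=[] holders={T3}
Step 10: signal(T3) -> count=2 queue=[] holders={none}
Step 11: wait(T5) -> count=1 queue=[] holders={T5}
Final holders: {T5} -> 1 thread(s)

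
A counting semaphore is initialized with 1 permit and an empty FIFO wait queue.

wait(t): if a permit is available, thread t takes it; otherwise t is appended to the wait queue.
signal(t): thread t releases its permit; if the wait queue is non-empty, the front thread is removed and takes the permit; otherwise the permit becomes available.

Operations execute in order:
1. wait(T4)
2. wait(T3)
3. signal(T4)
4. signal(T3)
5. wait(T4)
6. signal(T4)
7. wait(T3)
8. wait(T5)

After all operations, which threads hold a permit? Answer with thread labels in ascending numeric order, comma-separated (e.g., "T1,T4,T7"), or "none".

Step 1: wait(T4) -> count=0 queue=[] holders={T4}
Step 2: wait(T3) -> count=0 queue=[T3] holders={T4}
Step 3: signal(T4) -> count=0 queue=[] holders={T3}
Step 4: signal(T3) -> count=1 queue=[] holders={none}
Step 5: wait(T4) -> count=0 queue=[] holders={T4}
Step 6: signal(T4) -> count=1 queue=[] holders={none}
Step 7: wait(T3) -> count=0 queue=[] holders={T3}
Step 8: wait(T5) -> count=0 queue=[T5] holders={T3}
Final holders: T3

Answer: T3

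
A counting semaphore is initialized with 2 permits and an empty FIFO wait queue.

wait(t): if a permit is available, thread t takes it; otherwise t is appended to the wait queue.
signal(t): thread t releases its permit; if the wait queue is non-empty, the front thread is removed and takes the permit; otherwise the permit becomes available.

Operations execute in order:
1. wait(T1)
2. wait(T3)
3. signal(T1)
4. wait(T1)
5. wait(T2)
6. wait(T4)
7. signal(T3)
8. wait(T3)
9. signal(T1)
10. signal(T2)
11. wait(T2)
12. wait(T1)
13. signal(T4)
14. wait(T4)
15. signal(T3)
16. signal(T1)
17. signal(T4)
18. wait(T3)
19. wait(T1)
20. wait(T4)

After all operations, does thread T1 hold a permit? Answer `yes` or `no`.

Answer: no

Derivation:
Step 1: wait(T1) -> count=1 queue=[] holders={T1}
Step 2: wait(T3) -> count=0 queue=[] holders={T1,T3}
Step 3: signal(T1) -> count=1 queue=[] holders={T3}
Step 4: wait(T1) -> count=0 queue=[] holders={T1,T3}
Step 5: wait(T2) -> count=0 queue=[T2] holders={T1,T3}
Step 6: wait(T4) -> count=0 queue=[T2,T4] holders={T1,T3}
Step 7: signal(T3) -> count=0 queue=[T4] holders={T1,T2}
Step 8: wait(T3) -> count=0 queue=[T4,T3] holders={T1,T2}
Step 9: signal(T1) -> count=0 queue=[T3] holders={T2,T4}
Step 10: signal(T2) -> count=0 queue=[] holders={T3,T4}
Step 11: wait(T2) -> count=0 queue=[T2] holders={T3,T4}
Step 12: wait(T1) -> count=0 queue=[T2,T1] holders={T3,T4}
Step 13: signal(T4) -> count=0 queue=[T1] holders={T2,T3}
Step 14: wait(T4) -> count=0 queue=[T1,T4] holders={T2,T3}
Step 15: signal(T3) -> count=0 queue=[T4] holders={T1,T2}
Step 16: signal(T1) -> count=0 queue=[] holders={T2,T4}
Step 17: signal(T4) -> count=1 queue=[] holders={T2}
Step 18: wait(T3) -> count=0 queue=[] holders={T2,T3}
Step 19: wait(T1) -> count=0 queue=[T1] holders={T2,T3}
Step 20: wait(T4) -> count=0 queue=[T1,T4] holders={T2,T3}
Final holders: {T2,T3} -> T1 not in holders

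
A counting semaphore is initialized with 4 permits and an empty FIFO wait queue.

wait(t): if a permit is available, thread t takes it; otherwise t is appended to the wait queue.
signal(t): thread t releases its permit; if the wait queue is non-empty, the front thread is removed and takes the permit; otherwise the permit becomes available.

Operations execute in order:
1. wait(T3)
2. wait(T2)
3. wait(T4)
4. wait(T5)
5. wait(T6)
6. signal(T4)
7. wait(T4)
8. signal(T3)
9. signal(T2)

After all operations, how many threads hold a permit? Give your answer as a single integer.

Answer: 3

Derivation:
Step 1: wait(T3) -> count=3 queue=[] holders={T3}
Step 2: wait(T2) -> count=2 queue=[] holders={T2,T3}
Step 3: wait(T4) -> count=1 queue=[] holders={T2,T3,T4}
Step 4: wait(T5) -> count=0 queue=[] holders={T2,T3,T4,T5}
Step 5: wait(T6) -> count=0 queue=[T6] holders={T2,T3,T4,T5}
Step 6: signal(T4) -> count=0 queue=[] holders={T2,T3,T5,T6}
Step 7: wait(T4) -> count=0 queue=[T4] holders={T2,T3,T5,T6}
Step 8: signal(T3) -> count=0 queue=[] holders={T2,T4,T5,T6}
Step 9: signal(T2) -> count=1 queue=[] holders={T4,T5,T6}
Final holders: {T4,T5,T6} -> 3 thread(s)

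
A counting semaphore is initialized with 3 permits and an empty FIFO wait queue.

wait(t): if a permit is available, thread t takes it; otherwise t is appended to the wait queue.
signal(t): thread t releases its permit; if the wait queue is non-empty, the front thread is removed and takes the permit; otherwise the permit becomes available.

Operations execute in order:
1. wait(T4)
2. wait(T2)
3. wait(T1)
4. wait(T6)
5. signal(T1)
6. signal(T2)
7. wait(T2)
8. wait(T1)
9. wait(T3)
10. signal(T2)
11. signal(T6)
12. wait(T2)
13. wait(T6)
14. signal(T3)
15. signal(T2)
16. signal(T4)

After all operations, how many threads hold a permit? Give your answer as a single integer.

Answer: 2

Derivation:
Step 1: wait(T4) -> count=2 queue=[] holders={T4}
Step 2: wait(T2) -> count=1 queue=[] holders={T2,T4}
Step 3: wait(T1) -> count=0 queue=[] holders={T1,T2,T4}
Step 4: wait(T6) -> count=0 queue=[T6] holders={T1,T2,T4}
Step 5: signal(T1) -> count=0 queue=[] holders={T2,T4,T6}
Step 6: signal(T2) -> count=1 queue=[] holders={T4,T6}
Step 7: wait(T2) -> count=0 queue=[] holders={T2,T4,T6}
Step 8: wait(T1) -> count=0 queue=[T1] holders={T2,T4,T6}
Step 9: wait(T3) -> count=0 queue=[T1,T3] holders={T2,T4,T6}
Step 10: signal(T2) -> count=0 queue=[T3] holders={T1,T4,T6}
Step 11: signal(T6) -> count=0 queue=[] holders={T1,T3,T4}
Step 12: wait(T2) -> count=0 queue=[T2] holders={T1,T3,T4}
Step 13: wait(T6) -> count=0 queue=[T2,T6] holders={T1,T3,T4}
Step 14: signal(T3) -> count=0 queue=[T6] holders={T1,T2,T4}
Step 15: signal(T2) -> count=0 queue=[] holders={T1,T4,T6}
Step 16: signal(T4) -> count=1 queue=[] holders={T1,T6}
Final holders: {T1,T6} -> 2 thread(s)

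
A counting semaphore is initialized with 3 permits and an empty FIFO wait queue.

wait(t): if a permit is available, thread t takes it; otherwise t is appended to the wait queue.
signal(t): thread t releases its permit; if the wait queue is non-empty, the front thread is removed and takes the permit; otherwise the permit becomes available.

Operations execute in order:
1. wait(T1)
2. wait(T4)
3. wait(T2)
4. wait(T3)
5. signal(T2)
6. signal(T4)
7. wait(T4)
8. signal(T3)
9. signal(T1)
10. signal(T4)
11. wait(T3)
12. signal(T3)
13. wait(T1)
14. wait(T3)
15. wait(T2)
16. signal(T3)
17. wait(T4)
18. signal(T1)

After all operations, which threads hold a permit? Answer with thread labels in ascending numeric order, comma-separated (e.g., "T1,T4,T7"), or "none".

Answer: T2,T4

Derivation:
Step 1: wait(T1) -> count=2 queue=[] holders={T1}
Step 2: wait(T4) -> count=1 queue=[] holders={T1,T4}
Step 3: wait(T2) -> count=0 queue=[] holders={T1,T2,T4}
Step 4: wait(T3) -> count=0 queue=[T3] holders={T1,T2,T4}
Step 5: signal(T2) -> count=0 queue=[] holders={T1,T3,T4}
Step 6: signal(T4) -> count=1 queue=[] holders={T1,T3}
Step 7: wait(T4) -> count=0 queue=[] holders={T1,T3,T4}
Step 8: signal(T3) -> count=1 queue=[] holders={T1,T4}
Step 9: signal(T1) -> count=2 queue=[] holders={T4}
Step 10: signal(T4) -> count=3 queue=[] holders={none}
Step 11: wait(T3) -> count=2 queue=[] holders={T3}
Step 12: signal(T3) -> count=3 queue=[] holders={none}
Step 13: wait(T1) -> count=2 queue=[] holders={T1}
Step 14: wait(T3) -> count=1 queue=[] holders={T1,T3}
Step 15: wait(T2) -> count=0 queue=[] holders={T1,T2,T3}
Step 16: signal(T3) -> count=1 queue=[] holders={T1,T2}
Step 17: wait(T4) -> count=0 queue=[] holders={T1,T2,T4}
Step 18: signal(T1) -> count=1 queue=[] holders={T2,T4}
Final holders: T2,T4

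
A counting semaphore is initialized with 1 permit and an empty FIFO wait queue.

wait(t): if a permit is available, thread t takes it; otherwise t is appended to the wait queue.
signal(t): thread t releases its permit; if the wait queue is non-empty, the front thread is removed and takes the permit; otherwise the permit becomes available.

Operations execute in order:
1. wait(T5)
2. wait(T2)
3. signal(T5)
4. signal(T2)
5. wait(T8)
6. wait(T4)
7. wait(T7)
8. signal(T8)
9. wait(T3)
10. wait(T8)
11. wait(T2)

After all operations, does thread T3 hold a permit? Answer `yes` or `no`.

Step 1: wait(T5) -> count=0 queue=[] holders={T5}
Step 2: wait(T2) -> count=0 queue=[T2] holders={T5}
Step 3: signal(T5) -> count=0 queue=[] holders={T2}
Step 4: signal(T2) -> count=1 queue=[] holders={none}
Step 5: wait(T8) -> count=0 queue=[] holders={T8}
Step 6: wait(T4) -> count=0 queue=[T4] holders={T8}
Step 7: wait(T7) -> count=0 queue=[T4,T7] holders={T8}
Step 8: signal(T8) -> count=0 queue=[T7] holders={T4}
Step 9: wait(T3) -> count=0 queue=[T7,T3] holders={T4}
Step 10: wait(T8) -> count=0 queue=[T7,T3,T8] holders={T4}
Step 11: wait(T2) -> count=0 queue=[T7,T3,T8,T2] holders={T4}
Final holders: {T4} -> T3 not in holders

Answer: no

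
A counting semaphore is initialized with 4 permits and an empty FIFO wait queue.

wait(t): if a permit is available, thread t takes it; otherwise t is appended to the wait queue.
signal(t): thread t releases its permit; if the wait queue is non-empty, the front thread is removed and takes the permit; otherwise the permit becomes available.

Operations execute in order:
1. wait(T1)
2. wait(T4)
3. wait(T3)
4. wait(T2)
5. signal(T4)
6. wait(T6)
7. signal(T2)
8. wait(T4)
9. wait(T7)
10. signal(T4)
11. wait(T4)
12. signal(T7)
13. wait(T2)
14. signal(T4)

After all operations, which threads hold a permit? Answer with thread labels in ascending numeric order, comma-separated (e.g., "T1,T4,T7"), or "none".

Step 1: wait(T1) -> count=3 queue=[] holders={T1}
Step 2: wait(T4) -> count=2 queue=[] holders={T1,T4}
Step 3: wait(T3) -> count=1 queue=[] holders={T1,T3,T4}
Step 4: wait(T2) -> count=0 queue=[] holders={T1,T2,T3,T4}
Step 5: signal(T4) -> count=1 queue=[] holders={T1,T2,T3}
Step 6: wait(T6) -> count=0 queue=[] holders={T1,T2,T3,T6}
Step 7: signal(T2) -> count=1 queue=[] holders={T1,T3,T6}
Step 8: wait(T4) -> count=0 queue=[] holders={T1,T3,T4,T6}
Step 9: wait(T7) -> count=0 queue=[T7] holders={T1,T3,T4,T6}
Step 10: signal(T4) -> count=0 queue=[] holders={T1,T3,T6,T7}
Step 11: wait(T4) -> count=0 queue=[T4] holders={T1,T3,T6,T7}
Step 12: signal(T7) -> count=0 queue=[] holders={T1,T3,T4,T6}
Step 13: wait(T2) -> count=0 queue=[T2] holders={T1,T3,T4,T6}
Step 14: signal(T4) -> count=0 queue=[] holders={T1,T2,T3,T6}
Final holders: T1,T2,T3,T6

Answer: T1,T2,T3,T6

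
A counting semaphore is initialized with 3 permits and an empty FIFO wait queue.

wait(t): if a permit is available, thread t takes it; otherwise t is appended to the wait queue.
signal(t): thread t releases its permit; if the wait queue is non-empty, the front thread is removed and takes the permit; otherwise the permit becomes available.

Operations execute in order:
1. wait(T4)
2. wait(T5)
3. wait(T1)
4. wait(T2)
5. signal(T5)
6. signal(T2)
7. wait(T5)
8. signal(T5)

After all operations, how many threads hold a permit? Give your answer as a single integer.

Step 1: wait(T4) -> count=2 queue=[] holders={T4}
Step 2: wait(T5) -> count=1 queue=[] holders={T4,T5}
Step 3: wait(T1) -> count=0 queue=[] holders={T1,T4,T5}
Step 4: wait(T2) -> count=0 queue=[T2] holders={T1,T4,T5}
Step 5: signal(T5) -> count=0 queue=[] holders={T1,T2,T4}
Step 6: signal(T2) -> count=1 queue=[] holders={T1,T4}
Step 7: wait(T5) -> count=0 queue=[] holders={T1,T4,T5}
Step 8: signal(T5) -> count=1 queue=[] holders={T1,T4}
Final holders: {T1,T4} -> 2 thread(s)

Answer: 2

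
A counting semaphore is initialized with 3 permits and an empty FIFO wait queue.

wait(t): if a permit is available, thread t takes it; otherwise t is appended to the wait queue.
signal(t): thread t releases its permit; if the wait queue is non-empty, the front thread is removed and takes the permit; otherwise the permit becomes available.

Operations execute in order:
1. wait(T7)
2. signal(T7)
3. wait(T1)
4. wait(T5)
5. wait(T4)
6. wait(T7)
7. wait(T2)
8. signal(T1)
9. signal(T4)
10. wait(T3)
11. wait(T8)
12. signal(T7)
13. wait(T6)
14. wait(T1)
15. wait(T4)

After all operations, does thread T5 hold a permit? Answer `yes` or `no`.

Answer: yes

Derivation:
Step 1: wait(T7) -> count=2 queue=[] holders={T7}
Step 2: signal(T7) -> count=3 queue=[] holders={none}
Step 3: wait(T1) -> count=2 queue=[] holders={T1}
Step 4: wait(T5) -> count=1 queue=[] holders={T1,T5}
Step 5: wait(T4) -> count=0 queue=[] holders={T1,T4,T5}
Step 6: wait(T7) -> count=0 queue=[T7] holders={T1,T4,T5}
Step 7: wait(T2) -> count=0 queue=[T7,T2] holders={T1,T4,T5}
Step 8: signal(T1) -> count=0 queue=[T2] holders={T4,T5,T7}
Step 9: signal(T4) -> count=0 queue=[] holders={T2,T5,T7}
Step 10: wait(T3) -> count=0 queue=[T3] holders={T2,T5,T7}
Step 11: wait(T8) -> count=0 queue=[T3,T8] holders={T2,T5,T7}
Step 12: signal(T7) -> count=0 queue=[T8] holders={T2,T3,T5}
Step 13: wait(T6) -> count=0 queue=[T8,T6] holders={T2,T3,T5}
Step 14: wait(T1) -> count=0 queue=[T8,T6,T1] holders={T2,T3,T5}
Step 15: wait(T4) -> count=0 queue=[T8,T6,T1,T4] holders={T2,T3,T5}
Final holders: {T2,T3,T5} -> T5 in holders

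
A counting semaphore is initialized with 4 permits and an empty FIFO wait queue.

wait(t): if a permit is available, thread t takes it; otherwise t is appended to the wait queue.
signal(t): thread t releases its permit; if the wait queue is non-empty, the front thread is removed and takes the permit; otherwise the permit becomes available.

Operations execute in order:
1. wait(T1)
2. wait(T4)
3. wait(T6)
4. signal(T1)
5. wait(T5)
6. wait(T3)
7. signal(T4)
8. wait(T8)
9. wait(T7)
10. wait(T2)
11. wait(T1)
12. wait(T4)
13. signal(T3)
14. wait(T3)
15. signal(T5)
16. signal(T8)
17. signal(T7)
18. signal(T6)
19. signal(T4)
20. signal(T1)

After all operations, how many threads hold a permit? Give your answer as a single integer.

Step 1: wait(T1) -> count=3 queue=[] holders={T1}
Step 2: wait(T4) -> count=2 queue=[] holders={T1,T4}
Step 3: wait(T6) -> count=1 queue=[] holders={T1,T4,T6}
Step 4: signal(T1) -> count=2 queue=[] holders={T4,T6}
Step 5: wait(T5) -> count=1 queue=[] holders={T4,T5,T6}
Step 6: wait(T3) -> count=0 queue=[] holders={T3,T4,T5,T6}
Step 7: signal(T4) -> count=1 queue=[] holders={T3,T5,T6}
Step 8: wait(T8) -> count=0 queue=[] holders={T3,T5,T6,T8}
Step 9: wait(T7) -> count=0 queue=[T7] holders={T3,T5,T6,T8}
Step 10: wait(T2) -> count=0 queue=[T7,T2] holders={T3,T5,T6,T8}
Step 11: wait(T1) -> count=0 queue=[T7,T2,T1] holders={T3,T5,T6,T8}
Step 12: wait(T4) -> count=0 queue=[T7,T2,T1,T4] holders={T3,T5,T6,T8}
Step 13: signal(T3) -> count=0 queue=[T2,T1,T4] holders={T5,T6,T7,T8}
Step 14: wait(T3) -> count=0 queue=[T2,T1,T4,T3] holders={T5,T6,T7,T8}
Step 15: signal(T5) -> count=0 queue=[T1,T4,T3] holders={T2,T6,T7,T8}
Step 16: signal(T8) -> count=0 queue=[T4,T3] holders={T1,T2,T6,T7}
Step 17: signal(T7) -> count=0 queue=[T3] holders={T1,T2,T4,T6}
Step 18: signal(T6) -> count=0 queue=[] holders={T1,T2,T3,T4}
Step 19: signal(T4) -> count=1 queue=[] holders={T1,T2,T3}
Step 20: signal(T1) -> count=2 queue=[] holders={T2,T3}
Final holders: {T2,T3} -> 2 thread(s)

Answer: 2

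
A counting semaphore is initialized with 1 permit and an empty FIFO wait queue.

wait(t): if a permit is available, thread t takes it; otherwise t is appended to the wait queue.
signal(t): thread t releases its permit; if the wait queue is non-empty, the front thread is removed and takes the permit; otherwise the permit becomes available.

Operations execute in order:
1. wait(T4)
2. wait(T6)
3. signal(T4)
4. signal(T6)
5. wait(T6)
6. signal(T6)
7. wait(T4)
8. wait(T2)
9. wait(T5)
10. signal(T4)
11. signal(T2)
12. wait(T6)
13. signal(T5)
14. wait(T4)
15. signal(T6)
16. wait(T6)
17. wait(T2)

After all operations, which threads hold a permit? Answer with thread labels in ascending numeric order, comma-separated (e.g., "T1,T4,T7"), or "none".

Step 1: wait(T4) -> count=0 queue=[] holders={T4}
Step 2: wait(T6) -> count=0 queue=[T6] holders={T4}
Step 3: signal(T4) -> count=0 queue=[] holders={T6}
Step 4: signal(T6) -> count=1 queue=[] holders={none}
Step 5: wait(T6) -> count=0 queue=[] holders={T6}
Step 6: signal(T6) -> count=1 queue=[] holders={none}
Step 7: wait(T4) -> count=0 queue=[] holders={T4}
Step 8: wait(T2) -> count=0 queue=[T2] holders={T4}
Step 9: wait(T5) -> count=0 queue=[T2,T5] holders={T4}
Step 10: signal(T4) -> count=0 queue=[T5] holders={T2}
Step 11: signal(T2) -> count=0 queue=[] holders={T5}
Step 12: wait(T6) -> count=0 queue=[T6] holders={T5}
Step 13: signal(T5) -> count=0 queue=[] holders={T6}
Step 14: wait(T4) -> count=0 queue=[T4] holders={T6}
Step 15: signal(T6) -> count=0 queue=[] holders={T4}
Step 16: wait(T6) -> count=0 queue=[T6] holders={T4}
Step 17: wait(T2) -> count=0 queue=[T6,T2] holders={T4}
Final holders: T4

Answer: T4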